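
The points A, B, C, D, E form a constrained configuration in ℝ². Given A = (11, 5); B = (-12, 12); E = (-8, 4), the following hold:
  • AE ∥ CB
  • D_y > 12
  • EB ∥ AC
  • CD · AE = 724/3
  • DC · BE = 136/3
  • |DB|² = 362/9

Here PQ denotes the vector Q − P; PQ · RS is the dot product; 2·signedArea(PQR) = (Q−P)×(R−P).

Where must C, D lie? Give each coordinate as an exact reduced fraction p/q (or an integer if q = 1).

C = (7, 13)
D = (-17/3, 37/3)

1. C_x = 7  [AE ∥ CB ∩ EB ∥ AC]
2. C_y = 13  [AE ∥ CB ∩ EB ∥ AC]
   → C = (7, 13)
3. D_x = -17/3  [DC · BE = 136/3 ∩ CD · AE = 724/3]
4. D_y = 37/3  [DC · BE = 136/3 ∩ CD · AE = 724/3]
   → D = (-17/3, 37/3)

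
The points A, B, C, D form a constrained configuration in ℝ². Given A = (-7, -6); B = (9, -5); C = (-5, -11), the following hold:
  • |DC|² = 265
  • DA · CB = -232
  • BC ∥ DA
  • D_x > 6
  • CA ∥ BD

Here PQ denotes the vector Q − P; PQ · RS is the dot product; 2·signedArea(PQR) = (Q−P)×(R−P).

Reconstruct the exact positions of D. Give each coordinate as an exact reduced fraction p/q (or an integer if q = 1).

1. D_x = 7  [BC ∥ DA ∩ CA ∥ BD]
2. D_y = 0  [BC ∥ DA ∩ CA ∥ BD]
   → D = (7, 0)

D = (7, 0)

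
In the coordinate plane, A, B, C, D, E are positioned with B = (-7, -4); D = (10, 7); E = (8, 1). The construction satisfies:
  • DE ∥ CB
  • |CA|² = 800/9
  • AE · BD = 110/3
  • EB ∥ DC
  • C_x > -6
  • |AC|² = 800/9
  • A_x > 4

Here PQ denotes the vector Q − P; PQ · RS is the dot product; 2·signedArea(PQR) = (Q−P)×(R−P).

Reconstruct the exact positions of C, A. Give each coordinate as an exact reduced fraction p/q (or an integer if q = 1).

A = (13/3, 10/3)
C = (-5, 2)

1. C_x = -5  [DE ∥ CB ∩ EB ∥ DC]
2. C_y = 2  [DE ∥ CB ∩ EB ∥ DC]
   → C = (-5, 2)
3. A_x = 13/3  [line -17·x + -11·y + 331/3 = 0 ∩ |AC|² = 800/9]
4. A_y = 10/3  [line -17·x + -11·y + 331/3 = 0 ∩ |AC|² = 800/9]
   → A = (13/3, 10/3)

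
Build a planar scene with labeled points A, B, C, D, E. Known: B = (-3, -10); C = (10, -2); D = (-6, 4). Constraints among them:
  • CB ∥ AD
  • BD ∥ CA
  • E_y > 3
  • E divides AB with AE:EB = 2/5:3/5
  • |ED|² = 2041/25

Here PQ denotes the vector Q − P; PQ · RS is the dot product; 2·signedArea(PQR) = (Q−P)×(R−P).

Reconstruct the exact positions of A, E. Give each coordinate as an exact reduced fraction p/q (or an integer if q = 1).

A = (7, 12)
E = (3, 16/5)

1. A_x = 7  [CB ∥ AD ∩ BD ∥ CA]
2. A_y = 12  [CB ∥ AD ∩ BD ∥ CA]
   → A = (7, 12)
3. E_x = 3  [E divides AB with AE:EB = 2/5:3/5]
4. E_y = 16/5  [E divides AB with AE:EB = 2/5:3/5]
   → E = (3, 16/5)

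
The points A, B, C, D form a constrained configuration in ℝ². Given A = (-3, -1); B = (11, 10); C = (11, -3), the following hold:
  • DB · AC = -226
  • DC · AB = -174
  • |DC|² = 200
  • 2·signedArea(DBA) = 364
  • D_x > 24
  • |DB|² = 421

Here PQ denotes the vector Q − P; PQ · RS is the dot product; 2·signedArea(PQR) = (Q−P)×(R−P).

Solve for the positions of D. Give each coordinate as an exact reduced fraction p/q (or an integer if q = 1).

1. D_x = 25  [DC · AB = -174 ∩ DB · AC = -226]
2. D_y = -5  [DC · AB = -174 ∩ DB · AC = -226]
   → D = (25, -5)

D = (25, -5)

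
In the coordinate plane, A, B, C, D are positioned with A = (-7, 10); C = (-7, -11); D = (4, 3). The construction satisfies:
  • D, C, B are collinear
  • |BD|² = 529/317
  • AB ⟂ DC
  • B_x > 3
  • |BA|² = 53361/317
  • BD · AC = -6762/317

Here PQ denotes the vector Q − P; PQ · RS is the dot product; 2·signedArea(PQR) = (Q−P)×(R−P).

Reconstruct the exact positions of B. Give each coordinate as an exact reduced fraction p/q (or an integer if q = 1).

1. B_x = 1015/317  [D, C, B are collinear ∩ AB ⟂ DC]
2. B_y = 629/317  [D, C, B are collinear ∩ AB ⟂ DC]
   → B = (1015/317, 629/317)

B = (1015/317, 629/317)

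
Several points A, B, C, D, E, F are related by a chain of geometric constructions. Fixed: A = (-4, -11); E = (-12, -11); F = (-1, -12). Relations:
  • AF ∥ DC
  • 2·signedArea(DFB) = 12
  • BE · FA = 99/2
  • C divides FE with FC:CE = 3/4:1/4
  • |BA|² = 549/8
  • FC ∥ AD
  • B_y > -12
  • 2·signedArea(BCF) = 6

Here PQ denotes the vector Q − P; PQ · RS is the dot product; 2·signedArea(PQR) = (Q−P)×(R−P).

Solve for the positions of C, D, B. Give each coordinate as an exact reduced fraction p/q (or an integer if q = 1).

1. C_x = -37/4  [C divides FE with FC:CE = 3/4:1/4]
2. C_y = -45/4  [C divides FE with FC:CE = 3/4:1/4]
   → C = (-37/4, -45/4)
3. D_x = -49/4  [AF ∥ DC ∩ FC ∥ AD]
4. D_y = -41/4  [AF ∥ DC ∩ FC ∥ AD]
   → D = (-49/4, -41/4)
5. B_x = 17/4  [2·signedArea(BCF) = 6 ∩ BE · FA = 99/2]
6. B_y = -47/4  [2·signedArea(BCF) = 6 ∩ BE · FA = 99/2]
   → B = (17/4, -47/4)

B = (17/4, -47/4)
C = (-37/4, -45/4)
D = (-49/4, -41/4)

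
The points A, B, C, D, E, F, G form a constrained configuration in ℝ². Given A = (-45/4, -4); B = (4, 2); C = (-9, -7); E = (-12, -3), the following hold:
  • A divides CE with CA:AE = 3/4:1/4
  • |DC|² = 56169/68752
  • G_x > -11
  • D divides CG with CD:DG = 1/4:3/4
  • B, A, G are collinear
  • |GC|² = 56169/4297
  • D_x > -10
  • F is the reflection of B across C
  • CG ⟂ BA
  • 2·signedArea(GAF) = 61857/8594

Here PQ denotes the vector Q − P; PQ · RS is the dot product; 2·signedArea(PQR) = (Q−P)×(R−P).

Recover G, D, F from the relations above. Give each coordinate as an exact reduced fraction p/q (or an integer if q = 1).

D = (-40095/4297, -105859/17188)
F = (-22, -16)
G = (-44361/4297, -15622/4297)

1. G_x = -44361/4297  [B, A, G are collinear ∩ CG ⟂ BA]
2. G_y = -15622/4297  [B, A, G are collinear ∩ CG ⟂ BA]
   → G = (-44361/4297, -15622/4297)
3. D_x = -40095/4297  [D divides CG with CD:DG = 1/4:3/4]
4. D_y = -105859/17188  [D divides CG with CD:DG = 1/4:3/4]
   → D = (-40095/4297, -105859/17188)
5. F_x = -22  [F is the reflection of B across C]
6. F_y = -16  [F is the reflection of B across C]
   → F = (-22, -16)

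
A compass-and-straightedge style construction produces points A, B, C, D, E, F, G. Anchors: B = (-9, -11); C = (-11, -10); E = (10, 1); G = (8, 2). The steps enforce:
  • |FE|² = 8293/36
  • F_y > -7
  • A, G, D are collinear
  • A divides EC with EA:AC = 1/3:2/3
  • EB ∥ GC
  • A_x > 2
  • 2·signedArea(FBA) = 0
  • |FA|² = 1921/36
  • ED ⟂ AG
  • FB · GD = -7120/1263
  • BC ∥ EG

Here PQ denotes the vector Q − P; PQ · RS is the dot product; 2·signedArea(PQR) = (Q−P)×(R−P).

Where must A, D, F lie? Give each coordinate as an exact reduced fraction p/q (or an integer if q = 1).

A = (3, -8/3)
D = (3608/421, 1066/421)
F = (-3, -41/6)

1. A_x = 3  [A divides EC with EA:AC = 1/3:2/3]
2. A_y = -8/3  [A divides EC with EA:AC = 1/3:2/3]
   → A = (3, -8/3)
3. D_x = 3608/421  [A, G, D are collinear ∩ ED ⟂ AG]
4. D_y = 1066/421  [A, G, D are collinear ∩ ED ⟂ AG]
   → D = (3608/421, 1066/421)
5. F_x = -3  [2·signedArea(FBA) = 0 ∩ FB · GD = -7120/1263]
6. F_y = -41/6  [2·signedArea(FBA) = 0 ∩ FB · GD = -7120/1263]
   → F = (-3, -41/6)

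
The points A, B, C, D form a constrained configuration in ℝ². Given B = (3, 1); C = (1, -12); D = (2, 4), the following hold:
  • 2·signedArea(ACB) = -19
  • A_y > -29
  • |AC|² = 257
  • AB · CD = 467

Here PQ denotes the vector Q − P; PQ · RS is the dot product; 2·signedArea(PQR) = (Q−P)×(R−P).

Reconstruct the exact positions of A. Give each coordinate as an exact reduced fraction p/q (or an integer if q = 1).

A = (0, -28)

1. A_x = 0  [2·signedArea(ACB) = -19 ∩ AB · CD = 467]
2. A_y = -28  [2·signedArea(ACB) = -19 ∩ AB · CD = 467]
   → A = (0, -28)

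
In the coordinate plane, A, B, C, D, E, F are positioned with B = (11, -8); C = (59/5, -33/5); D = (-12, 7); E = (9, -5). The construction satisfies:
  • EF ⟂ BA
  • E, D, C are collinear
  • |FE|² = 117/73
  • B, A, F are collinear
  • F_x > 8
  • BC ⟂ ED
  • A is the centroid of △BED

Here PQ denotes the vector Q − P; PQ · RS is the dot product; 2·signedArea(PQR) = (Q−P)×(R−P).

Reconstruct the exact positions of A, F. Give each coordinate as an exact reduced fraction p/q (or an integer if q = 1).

1. A_x = 8/3  [A is the centroid of △BED]
2. A_y = -2  [A is the centroid of △BED]
   → A = (8/3, -2)
3. F_x = 603/73  [B, A, F are collinear ∩ EF ⟂ BA]
4. F_y = -440/73  [B, A, F are collinear ∩ EF ⟂ BA]
   → F = (603/73, -440/73)

A = (8/3, -2)
F = (603/73, -440/73)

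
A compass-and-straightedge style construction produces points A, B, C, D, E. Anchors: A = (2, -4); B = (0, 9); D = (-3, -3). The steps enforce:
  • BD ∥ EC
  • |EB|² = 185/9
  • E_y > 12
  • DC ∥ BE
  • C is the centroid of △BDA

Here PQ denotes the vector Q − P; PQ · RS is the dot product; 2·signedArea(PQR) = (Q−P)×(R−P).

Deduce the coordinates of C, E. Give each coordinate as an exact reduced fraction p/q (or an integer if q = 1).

C = (-1/3, 2/3)
E = (8/3, 38/3)

1. C_x = -1/3  [C is the centroid of △BDA]
2. C_y = 2/3  [C is the centroid of △BDA]
   → C = (-1/3, 2/3)
3. E_x = 8/3  [BD ∥ EC ∩ DC ∥ BE]
4. E_y = 38/3  [BD ∥ EC ∩ DC ∥ BE]
   → E = (8/3, 38/3)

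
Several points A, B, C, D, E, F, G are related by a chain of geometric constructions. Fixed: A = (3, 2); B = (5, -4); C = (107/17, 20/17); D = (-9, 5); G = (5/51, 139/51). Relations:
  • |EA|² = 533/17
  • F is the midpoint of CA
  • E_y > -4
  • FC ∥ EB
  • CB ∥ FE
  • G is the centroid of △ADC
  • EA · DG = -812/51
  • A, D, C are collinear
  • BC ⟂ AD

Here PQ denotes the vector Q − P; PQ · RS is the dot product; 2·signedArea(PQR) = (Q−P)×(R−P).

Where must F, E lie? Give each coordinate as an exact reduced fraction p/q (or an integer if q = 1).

1. F_x = 79/17  [F is the midpoint of CA]
2. F_y = 27/17  [F is the midpoint of CA]
   → F = (79/17, 27/17)
3. E_x = 57/17  [FC ∥ EB ∩ CB ∥ FE]
4. E_y = -61/17  [FC ∥ EB ∩ CB ∥ FE]
   → E = (57/17, -61/17)

E = (57/17, -61/17)
F = (79/17, 27/17)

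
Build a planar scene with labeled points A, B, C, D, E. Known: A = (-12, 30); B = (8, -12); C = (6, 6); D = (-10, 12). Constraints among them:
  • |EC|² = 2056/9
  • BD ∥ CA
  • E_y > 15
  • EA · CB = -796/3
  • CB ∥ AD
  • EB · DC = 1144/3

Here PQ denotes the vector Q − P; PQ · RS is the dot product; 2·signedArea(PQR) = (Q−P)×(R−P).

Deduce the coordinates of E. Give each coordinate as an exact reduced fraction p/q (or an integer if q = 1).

1. E_x = -16/3  [EA · CB = -796/3 ∩ EB · DC = 1144/3]
2. E_y = 16  [EA · CB = -796/3 ∩ EB · DC = 1144/3]
   → E = (-16/3, 16)

E = (-16/3, 16)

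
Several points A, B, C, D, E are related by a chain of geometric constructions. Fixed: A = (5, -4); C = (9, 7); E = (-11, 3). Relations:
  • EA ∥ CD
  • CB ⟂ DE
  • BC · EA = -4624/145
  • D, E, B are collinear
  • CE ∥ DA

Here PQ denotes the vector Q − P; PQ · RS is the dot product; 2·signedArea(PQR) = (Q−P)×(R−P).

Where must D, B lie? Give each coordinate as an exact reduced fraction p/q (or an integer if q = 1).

1. D_x = 25  [CE ∥ DA ∩ EA ∥ CD]
2. D_y = 0  [CE ∥ DA ∩ EA ∥ CD]
   → D = (25, 0)
3. B_x = 1237/145  [D, E, B are collinear ∩ CB ⟂ DE]
4. B_y = 199/145  [D, E, B are collinear ∩ CB ⟂ DE]
   → B = (1237/145, 199/145)

B = (1237/145, 199/145)
D = (25, 0)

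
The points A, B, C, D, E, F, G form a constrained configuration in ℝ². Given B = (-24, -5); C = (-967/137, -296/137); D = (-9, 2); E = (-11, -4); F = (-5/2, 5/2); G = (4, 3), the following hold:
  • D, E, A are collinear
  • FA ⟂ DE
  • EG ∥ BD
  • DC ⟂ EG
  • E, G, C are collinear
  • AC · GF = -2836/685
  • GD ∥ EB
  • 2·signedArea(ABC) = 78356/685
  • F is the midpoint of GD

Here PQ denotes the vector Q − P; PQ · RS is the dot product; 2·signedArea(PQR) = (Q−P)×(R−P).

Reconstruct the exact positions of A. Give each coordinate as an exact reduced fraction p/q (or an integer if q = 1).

A = (-41/5, 22/5)

1. A_x = -41/5  [D, E, A are collinear ∩ FA ⟂ DE]
2. A_y = 22/5  [D, E, A are collinear ∩ FA ⟂ DE]
   → A = (-41/5, 22/5)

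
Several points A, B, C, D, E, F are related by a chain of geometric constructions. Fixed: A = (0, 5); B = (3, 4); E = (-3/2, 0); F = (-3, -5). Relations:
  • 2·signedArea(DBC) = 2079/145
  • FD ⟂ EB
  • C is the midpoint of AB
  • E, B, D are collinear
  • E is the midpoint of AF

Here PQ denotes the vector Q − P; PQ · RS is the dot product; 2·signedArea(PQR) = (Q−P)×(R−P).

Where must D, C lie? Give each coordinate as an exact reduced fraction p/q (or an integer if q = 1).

C = (3/2, 9/2)
D = (-699/145, -428/145)

1. D_x = -699/145  [E, B, D are collinear ∩ FD ⟂ EB]
2. D_y = -428/145  [E, B, D are collinear ∩ FD ⟂ EB]
   → D = (-699/145, -428/145)
3. C_x = 3/2  [C is the midpoint of AB]
4. C_y = 9/2  [C is the midpoint of AB]
   → C = (3/2, 9/2)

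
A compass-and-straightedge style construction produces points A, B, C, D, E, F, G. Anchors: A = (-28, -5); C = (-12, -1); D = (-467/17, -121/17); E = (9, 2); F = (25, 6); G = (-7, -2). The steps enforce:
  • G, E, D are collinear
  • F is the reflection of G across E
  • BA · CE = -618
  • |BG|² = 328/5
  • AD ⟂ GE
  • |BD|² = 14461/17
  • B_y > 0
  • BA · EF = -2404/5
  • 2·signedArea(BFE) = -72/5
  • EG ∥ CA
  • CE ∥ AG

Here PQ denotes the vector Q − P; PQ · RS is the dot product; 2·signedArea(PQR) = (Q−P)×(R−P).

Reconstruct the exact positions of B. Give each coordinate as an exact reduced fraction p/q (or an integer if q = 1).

1. B_x = 3/5  [2·signedArea(BFE) = -72/5 ∩ BA · CE = -618]
2. B_y = 4/5  [2·signedArea(BFE) = -72/5 ∩ BA · CE = -618]
   → B = (3/5, 4/5)

B = (3/5, 4/5)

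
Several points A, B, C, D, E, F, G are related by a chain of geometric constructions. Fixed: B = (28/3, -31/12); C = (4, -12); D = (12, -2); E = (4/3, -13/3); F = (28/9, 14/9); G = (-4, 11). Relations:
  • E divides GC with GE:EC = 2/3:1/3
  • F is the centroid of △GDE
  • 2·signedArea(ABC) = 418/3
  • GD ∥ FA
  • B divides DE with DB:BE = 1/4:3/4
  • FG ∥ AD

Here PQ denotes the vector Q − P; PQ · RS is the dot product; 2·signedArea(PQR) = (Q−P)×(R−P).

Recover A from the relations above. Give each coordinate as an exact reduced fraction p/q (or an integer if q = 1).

A = (172/9, -103/9)

1. A_x = 172/9  [FG ∥ AD ∩ GD ∥ FA]
2. A_y = -103/9  [FG ∥ AD ∩ GD ∥ FA]
   → A = (172/9, -103/9)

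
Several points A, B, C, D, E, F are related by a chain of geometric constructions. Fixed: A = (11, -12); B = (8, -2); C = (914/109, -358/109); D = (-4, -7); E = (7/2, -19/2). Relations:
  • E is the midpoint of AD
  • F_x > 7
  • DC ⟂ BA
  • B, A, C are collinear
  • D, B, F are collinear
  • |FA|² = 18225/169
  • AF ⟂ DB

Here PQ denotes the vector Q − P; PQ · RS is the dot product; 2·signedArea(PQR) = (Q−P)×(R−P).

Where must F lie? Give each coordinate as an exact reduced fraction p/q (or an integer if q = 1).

1. F_x = 1184/169  [D, B, F are collinear ∩ AF ⟂ DB]
2. F_y = -408/169  [D, B, F are collinear ∩ AF ⟂ DB]
   → F = (1184/169, -408/169)

F = (1184/169, -408/169)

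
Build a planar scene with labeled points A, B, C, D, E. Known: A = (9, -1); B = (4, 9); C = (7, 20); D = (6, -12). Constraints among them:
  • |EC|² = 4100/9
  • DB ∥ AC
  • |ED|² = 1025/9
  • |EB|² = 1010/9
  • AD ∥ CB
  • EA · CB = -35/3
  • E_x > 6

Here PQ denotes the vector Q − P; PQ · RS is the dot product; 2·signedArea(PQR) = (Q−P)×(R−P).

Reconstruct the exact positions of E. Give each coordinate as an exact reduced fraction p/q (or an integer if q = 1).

E = (19/3, -4/3)

1. E_x = 19/3  [line 3·x + 11·y + -13/3 = 0 ∩ |EB|² = 1010/9]
2. E_y = -4/3  [line 3·x + 11·y + -13/3 = 0 ∩ |EB|² = 1010/9]
   → E = (19/3, -4/3)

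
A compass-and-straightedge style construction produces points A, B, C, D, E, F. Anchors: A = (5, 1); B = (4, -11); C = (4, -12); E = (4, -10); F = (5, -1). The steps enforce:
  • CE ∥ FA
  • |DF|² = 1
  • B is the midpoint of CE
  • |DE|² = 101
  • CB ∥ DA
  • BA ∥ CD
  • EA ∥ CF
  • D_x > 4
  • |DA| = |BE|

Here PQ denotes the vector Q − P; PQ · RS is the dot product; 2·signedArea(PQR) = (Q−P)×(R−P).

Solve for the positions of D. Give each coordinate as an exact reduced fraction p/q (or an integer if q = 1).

1. D_x = 5  [CB ∥ DA ∩ BA ∥ CD]
2. D_y = 0  [CB ∥ DA ∩ BA ∥ CD]
   → D = (5, 0)

D = (5, 0)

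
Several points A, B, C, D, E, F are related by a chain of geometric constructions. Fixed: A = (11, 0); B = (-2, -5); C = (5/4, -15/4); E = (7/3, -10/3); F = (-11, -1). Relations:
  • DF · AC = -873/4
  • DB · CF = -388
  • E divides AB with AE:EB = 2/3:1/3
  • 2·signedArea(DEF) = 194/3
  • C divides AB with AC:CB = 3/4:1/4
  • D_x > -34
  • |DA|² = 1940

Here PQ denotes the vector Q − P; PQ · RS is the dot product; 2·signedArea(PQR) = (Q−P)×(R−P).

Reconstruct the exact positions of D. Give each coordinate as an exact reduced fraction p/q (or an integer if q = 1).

1. D_x = -33  [DF · AC = -873/4 ∩ DB · CF = -388]
2. D_y = -2  [DF · AC = -873/4 ∩ DB · CF = -388]
   → D = (-33, -2)

D = (-33, -2)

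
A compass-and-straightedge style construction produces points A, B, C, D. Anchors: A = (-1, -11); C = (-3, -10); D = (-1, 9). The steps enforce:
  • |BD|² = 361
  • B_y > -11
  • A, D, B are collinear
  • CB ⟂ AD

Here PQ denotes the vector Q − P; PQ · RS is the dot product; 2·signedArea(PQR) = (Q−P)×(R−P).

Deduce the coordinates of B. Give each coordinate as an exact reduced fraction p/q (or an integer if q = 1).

B = (-1, -10)

1. B_x = -1  [A, D, B are collinear ∩ CB ⟂ AD]
2. B_y = -10  [A, D, B are collinear ∩ CB ⟂ AD]
   → B = (-1, -10)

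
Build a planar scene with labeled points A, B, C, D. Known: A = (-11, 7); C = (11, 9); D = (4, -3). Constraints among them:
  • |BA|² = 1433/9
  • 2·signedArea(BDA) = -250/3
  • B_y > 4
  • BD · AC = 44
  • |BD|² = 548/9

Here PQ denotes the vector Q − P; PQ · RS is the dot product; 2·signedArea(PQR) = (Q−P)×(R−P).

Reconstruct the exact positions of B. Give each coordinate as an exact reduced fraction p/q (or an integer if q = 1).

1. B_x = 4/3  [BD · AC = 44 ∩ 2·signedArea(BDA) = -250/3]
2. B_y = 13/3  [BD · AC = 44 ∩ 2·signedArea(BDA) = -250/3]
   → B = (4/3, 13/3)

B = (4/3, 13/3)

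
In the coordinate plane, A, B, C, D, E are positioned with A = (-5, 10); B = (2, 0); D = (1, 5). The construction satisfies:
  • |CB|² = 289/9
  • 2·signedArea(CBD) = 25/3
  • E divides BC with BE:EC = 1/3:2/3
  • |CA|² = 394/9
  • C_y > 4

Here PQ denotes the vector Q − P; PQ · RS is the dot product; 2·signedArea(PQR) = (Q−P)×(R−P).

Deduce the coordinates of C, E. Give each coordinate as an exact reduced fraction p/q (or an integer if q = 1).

C = (-2/3, 5)
E = (10/9, 5/3)

1. C_x = -2/3  [line -5·x + -1·y + 5/3 = 0 ∩ |CB|² = 289/9]
2. C_y = 5  [line -5·x + -1·y + 5/3 = 0 ∩ |CB|² = 289/9]
   → C = (-2/3, 5)
3. E_x = 10/9  [E divides BC with BE:EC = 1/3:2/3]
4. E_y = 5/3  [E divides BC with BE:EC = 1/3:2/3]
   → E = (10/9, 5/3)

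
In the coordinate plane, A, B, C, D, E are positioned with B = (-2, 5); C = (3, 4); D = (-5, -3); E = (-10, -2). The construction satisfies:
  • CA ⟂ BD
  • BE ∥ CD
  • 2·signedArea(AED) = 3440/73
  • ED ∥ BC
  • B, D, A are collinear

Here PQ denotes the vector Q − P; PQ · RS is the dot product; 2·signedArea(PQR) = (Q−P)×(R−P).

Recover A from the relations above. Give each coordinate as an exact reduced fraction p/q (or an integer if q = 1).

A = (-125/73, 421/73)

1. A_x = -125/73  [B, D, A are collinear ∩ CA ⟂ BD]
2. A_y = 421/73  [B, D, A are collinear ∩ CA ⟂ BD]
   → A = (-125/73, 421/73)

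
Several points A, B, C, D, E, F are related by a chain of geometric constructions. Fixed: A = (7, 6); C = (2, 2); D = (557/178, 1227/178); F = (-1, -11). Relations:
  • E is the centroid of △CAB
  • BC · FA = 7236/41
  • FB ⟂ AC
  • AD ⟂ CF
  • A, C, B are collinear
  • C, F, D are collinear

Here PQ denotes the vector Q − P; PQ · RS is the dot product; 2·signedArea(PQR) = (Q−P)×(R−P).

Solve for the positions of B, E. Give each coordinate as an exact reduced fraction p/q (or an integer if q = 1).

B = (-253/41, -186/41)
E = (116/123, 142/123)

1. B_x = -253/41  [A, C, B are collinear ∩ FB ⟂ AC]
2. B_y = -186/41  [A, C, B are collinear ∩ FB ⟂ AC]
   → B = (-253/41, -186/41)
3. E_x = 116/123  [E is the centroid of △CAB]
4. E_y = 142/123  [E is the centroid of △CAB]
   → E = (116/123, 142/123)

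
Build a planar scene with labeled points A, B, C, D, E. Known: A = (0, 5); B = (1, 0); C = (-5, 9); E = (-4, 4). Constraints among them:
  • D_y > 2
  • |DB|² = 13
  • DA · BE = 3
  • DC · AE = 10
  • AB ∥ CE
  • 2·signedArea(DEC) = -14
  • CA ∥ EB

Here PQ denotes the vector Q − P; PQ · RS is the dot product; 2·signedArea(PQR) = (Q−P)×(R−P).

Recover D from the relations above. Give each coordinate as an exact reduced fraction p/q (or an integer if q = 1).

1. D_x = -1  [2·signedArea(DEC) = -14 ∩ DC · AE = 10]
2. D_y = 3  [2·signedArea(DEC) = -14 ∩ DC · AE = 10]
   → D = (-1, 3)

D = (-1, 3)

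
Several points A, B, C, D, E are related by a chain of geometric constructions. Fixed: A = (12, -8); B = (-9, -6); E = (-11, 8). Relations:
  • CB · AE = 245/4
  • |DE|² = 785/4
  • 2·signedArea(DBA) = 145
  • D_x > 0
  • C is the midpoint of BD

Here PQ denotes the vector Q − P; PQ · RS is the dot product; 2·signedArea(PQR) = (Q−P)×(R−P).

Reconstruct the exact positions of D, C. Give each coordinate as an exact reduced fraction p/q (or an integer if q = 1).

1. D_x = 1/2  [line 2·x + 21·y + -1 = 0 ∩ |DE|² = 785/4]
2. D_y = 0  [line 2·x + 21·y + -1 = 0 ∩ |DE|² = 785/4]
   → D = (1/2, 0)
3. C_x = -17/4  [C is the midpoint of BD]
4. C_y = -3  [C is the midpoint of BD]
   → C = (-17/4, -3)

C = (-17/4, -3)
D = (1/2, 0)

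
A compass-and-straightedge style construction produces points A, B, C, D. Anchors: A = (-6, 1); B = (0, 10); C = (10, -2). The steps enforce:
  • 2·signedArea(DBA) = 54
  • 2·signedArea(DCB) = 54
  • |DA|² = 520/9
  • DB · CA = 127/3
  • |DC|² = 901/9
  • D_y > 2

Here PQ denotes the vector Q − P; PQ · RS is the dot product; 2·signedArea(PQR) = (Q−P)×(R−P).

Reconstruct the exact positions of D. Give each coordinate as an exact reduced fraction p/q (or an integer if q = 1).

1. D_x = 4/3  [DB · CA = 127/3 ∩ 2·signedArea(DCB) = 54]
2. D_y = 3  [DB · CA = 127/3 ∩ 2·signedArea(DCB) = 54]
   → D = (4/3, 3)

D = (4/3, 3)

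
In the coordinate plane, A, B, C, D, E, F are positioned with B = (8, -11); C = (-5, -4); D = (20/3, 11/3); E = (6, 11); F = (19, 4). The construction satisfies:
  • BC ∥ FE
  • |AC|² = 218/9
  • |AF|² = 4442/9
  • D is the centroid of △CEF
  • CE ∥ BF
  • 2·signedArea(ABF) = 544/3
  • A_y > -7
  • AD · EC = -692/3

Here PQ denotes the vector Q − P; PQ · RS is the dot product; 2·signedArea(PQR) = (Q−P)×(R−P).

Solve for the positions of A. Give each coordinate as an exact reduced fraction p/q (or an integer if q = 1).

A = (-2/3, -19/3)

1. A_x = -2/3  [AD · EC = -692/3 ∩ 2·signedArea(ABF) = 544/3]
2. A_y = -19/3  [AD · EC = -692/3 ∩ 2·signedArea(ABF) = 544/3]
   → A = (-2/3, -19/3)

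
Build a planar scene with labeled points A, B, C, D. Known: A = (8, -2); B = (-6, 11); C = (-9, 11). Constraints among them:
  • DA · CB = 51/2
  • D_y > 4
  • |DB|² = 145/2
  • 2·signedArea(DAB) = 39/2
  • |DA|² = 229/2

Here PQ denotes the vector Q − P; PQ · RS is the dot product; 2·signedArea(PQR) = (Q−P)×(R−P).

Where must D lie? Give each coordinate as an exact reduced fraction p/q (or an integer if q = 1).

1. D_x = -1/2  [2·signedArea(DAB) = 39/2 ∩ DA · CB = 51/2]
2. D_y = 9/2  [2·signedArea(DAB) = 39/2 ∩ DA · CB = 51/2]
   → D = (-1/2, 9/2)

D = (-1/2, 9/2)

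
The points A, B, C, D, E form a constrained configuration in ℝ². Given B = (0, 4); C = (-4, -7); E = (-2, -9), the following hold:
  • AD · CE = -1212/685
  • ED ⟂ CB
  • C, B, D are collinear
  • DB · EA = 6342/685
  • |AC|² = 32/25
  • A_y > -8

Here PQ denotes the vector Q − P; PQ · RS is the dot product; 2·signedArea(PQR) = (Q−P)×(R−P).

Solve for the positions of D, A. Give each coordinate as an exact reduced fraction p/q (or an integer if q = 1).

1. D_x = -604/137  [C, B, D are collinear ∩ ED ⟂ CB]
2. D_y = -1113/137  [C, B, D are collinear ∩ ED ⟂ CB]
   → D = (-604/137, -1113/137)
3. A_x = -16/5  [AD · CE = -1212/685 ∩ DB · EA = 6342/685]
4. A_y = -39/5  [AD · CE = -1212/685 ∩ DB · EA = 6342/685]
   → A = (-16/5, -39/5)

A = (-16/5, -39/5)
D = (-604/137, -1113/137)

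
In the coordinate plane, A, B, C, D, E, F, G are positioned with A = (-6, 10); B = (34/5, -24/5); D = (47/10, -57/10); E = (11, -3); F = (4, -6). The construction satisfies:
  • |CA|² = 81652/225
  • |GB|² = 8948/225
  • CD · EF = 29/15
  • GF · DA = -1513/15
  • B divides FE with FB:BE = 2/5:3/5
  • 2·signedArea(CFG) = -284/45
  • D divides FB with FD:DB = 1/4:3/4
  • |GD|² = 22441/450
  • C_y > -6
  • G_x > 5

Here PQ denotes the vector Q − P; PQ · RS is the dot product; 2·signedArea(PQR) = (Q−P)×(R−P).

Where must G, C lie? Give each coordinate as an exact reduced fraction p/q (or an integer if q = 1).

C = (74/15, -28/5)
G = (16/3, 4/3)

1. G_x = 16/3  [line 107/10·x + -157/10·y + -542/15 = 0 ∩ |GB|² = 8948/225]
2. G_y = 4/3  [line 107/10·x + -157/10·y + -542/15 = 0 ∩ |GB|² = 8948/225]
   → G = (16/3, 4/3)
3. C_x = 74/15  [CD · EF = 29/15 ∩ 2·signedArea(CFG) = -284/45]
4. C_y = -28/5  [CD · EF = 29/15 ∩ 2·signedArea(CFG) = -284/45]
   → C = (74/15, -28/5)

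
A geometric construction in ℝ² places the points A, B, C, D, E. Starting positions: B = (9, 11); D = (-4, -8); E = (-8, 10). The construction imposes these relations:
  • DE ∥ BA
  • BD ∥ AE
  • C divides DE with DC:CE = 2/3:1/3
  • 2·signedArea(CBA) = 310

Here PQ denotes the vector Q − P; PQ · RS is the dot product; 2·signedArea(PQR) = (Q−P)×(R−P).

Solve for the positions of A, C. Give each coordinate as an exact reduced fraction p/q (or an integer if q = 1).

A = (5, 29)
C = (-20/3, 4)

1. A_x = 5  [BD ∥ AE ∩ DE ∥ BA]
2. A_y = 29  [BD ∥ AE ∩ DE ∥ BA]
   → A = (5, 29)
3. C_x = -20/3  [C divides DE with DC:CE = 2/3:1/3]
4. C_y = 4  [C divides DE with DC:CE = 2/3:1/3]
   → C = (-20/3, 4)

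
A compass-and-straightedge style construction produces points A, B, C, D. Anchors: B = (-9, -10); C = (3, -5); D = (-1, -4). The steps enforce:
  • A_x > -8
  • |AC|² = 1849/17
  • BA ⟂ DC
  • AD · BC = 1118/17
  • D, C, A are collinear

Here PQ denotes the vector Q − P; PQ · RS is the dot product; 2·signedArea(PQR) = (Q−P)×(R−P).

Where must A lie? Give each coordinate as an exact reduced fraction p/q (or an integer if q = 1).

1. A_x = -121/17  [D, C, A are collinear ∩ BA ⟂ DC]
2. A_y = -42/17  [D, C, A are collinear ∩ BA ⟂ DC]
   → A = (-121/17, -42/17)

A = (-121/17, -42/17)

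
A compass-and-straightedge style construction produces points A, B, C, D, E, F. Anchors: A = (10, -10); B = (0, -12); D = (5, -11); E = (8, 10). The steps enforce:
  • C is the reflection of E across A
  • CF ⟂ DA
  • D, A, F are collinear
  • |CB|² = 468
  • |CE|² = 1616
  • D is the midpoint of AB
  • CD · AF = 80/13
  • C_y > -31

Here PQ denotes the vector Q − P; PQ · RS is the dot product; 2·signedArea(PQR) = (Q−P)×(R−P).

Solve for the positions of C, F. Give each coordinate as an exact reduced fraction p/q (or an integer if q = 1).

1. C_x = 12  [C is the reflection of E across A]
2. C_y = -30  [C is the reflection of E across A]
   → C = (12, -30)
3. F_x = 105/13  [D, A, F are collinear ∩ CF ⟂ DA]
4. F_y = -135/13  [D, A, F are collinear ∩ CF ⟂ DA]
   → F = (105/13, -135/13)

C = (12, -30)
F = (105/13, -135/13)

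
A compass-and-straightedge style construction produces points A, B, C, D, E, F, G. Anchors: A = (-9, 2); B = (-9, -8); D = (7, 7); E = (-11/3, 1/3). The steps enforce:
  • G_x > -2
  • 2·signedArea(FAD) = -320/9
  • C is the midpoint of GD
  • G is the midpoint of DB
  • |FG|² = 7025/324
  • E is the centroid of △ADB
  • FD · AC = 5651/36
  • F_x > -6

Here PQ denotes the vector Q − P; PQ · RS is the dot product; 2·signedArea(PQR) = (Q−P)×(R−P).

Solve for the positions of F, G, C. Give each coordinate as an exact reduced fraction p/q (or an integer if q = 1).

C = (3, 13/4)
F = (-49/9, 8/9)
G = (-1, -1/2)

1. G_x = -1  [G is the midpoint of DB]
2. G_y = -1/2  [G is the midpoint of DB]
   → G = (-1, -1/2)
3. C_x = 3  [C is the midpoint of GD]
4. C_y = 13/4  [C is the midpoint of GD]
   → C = (3, 13/4)
5. F_x = -49/9  [FD · AC = 5651/36 ∩ 2·signedArea(FAD) = -320/9]
6. F_y = 8/9  [FD · AC = 5651/36 ∩ 2·signedArea(FAD) = -320/9]
   → F = (-49/9, 8/9)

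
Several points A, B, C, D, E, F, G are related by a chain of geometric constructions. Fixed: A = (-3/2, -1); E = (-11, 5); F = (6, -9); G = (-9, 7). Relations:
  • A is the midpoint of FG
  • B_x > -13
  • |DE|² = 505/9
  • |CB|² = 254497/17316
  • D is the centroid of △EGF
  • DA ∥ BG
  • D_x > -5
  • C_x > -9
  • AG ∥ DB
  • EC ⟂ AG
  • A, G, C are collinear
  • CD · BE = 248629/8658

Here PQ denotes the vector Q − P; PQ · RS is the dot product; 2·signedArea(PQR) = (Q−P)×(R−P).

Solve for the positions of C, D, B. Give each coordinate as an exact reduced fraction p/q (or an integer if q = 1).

B = (-73/6, 9)
C = (-4299/481, 3335/481)
D = (-14/3, 1)

1. C_x = -4299/481  [A, G, C are collinear ∩ EC ⟂ AG]
2. C_y = 3335/481  [A, G, C are collinear ∩ EC ⟂ AG]
   → C = (-4299/481, 3335/481)
3. D_x = -14/3  [D is the centroid of △EGF]
4. D_y = 1  [D is the centroid of △EGF]
   → D = (-14/3, 1)
5. B_x = -73/6  [DA ∥ BG ∩ AG ∥ DB]
6. B_y = 9  [DA ∥ BG ∩ AG ∥ DB]
   → B = (-73/6, 9)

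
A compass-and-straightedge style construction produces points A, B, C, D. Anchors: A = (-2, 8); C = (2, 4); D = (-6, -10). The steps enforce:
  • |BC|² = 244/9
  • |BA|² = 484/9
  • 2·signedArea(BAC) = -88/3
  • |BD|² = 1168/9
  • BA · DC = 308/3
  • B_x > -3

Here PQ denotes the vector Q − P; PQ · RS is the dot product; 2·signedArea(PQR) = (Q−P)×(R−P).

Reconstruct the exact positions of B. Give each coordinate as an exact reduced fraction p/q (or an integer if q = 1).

B = (-2, 2/3)

1. B_x = -2  [2·signedArea(BAC) = -88/3 ∩ BA · DC = 308/3]
2. B_y = 2/3  [2·signedArea(BAC) = -88/3 ∩ BA · DC = 308/3]
   → B = (-2, 2/3)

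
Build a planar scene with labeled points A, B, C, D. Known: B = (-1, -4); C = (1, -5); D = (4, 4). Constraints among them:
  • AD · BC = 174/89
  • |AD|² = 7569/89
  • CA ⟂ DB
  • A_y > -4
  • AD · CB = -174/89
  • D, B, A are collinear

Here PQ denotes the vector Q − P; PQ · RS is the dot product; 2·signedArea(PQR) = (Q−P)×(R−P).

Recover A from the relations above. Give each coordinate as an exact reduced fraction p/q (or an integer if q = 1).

1. A_x = -79/89  [D, B, A are collinear ∩ CA ⟂ DB]
2. A_y = -340/89  [D, B, A are collinear ∩ CA ⟂ DB]
   → A = (-79/89, -340/89)

A = (-79/89, -340/89)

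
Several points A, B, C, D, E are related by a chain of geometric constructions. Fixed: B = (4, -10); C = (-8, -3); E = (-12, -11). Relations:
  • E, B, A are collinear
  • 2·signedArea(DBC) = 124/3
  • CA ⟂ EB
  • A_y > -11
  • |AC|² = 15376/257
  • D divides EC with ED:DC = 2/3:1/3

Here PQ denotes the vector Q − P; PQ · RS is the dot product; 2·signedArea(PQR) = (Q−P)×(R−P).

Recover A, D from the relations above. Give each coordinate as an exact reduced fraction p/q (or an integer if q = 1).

1. A_x = -1932/257  [E, B, A are collinear ∩ CA ⟂ EB]
2. A_y = -2755/257  [E, B, A are collinear ∩ CA ⟂ EB]
   → A = (-1932/257, -2755/257)
3. D_x = -28/3  [D divides EC with ED:DC = 2/3:1/3]
4. D_y = -17/3  [D divides EC with ED:DC = 2/3:1/3]
   → D = (-28/3, -17/3)

A = (-1932/257, -2755/257)
D = (-28/3, -17/3)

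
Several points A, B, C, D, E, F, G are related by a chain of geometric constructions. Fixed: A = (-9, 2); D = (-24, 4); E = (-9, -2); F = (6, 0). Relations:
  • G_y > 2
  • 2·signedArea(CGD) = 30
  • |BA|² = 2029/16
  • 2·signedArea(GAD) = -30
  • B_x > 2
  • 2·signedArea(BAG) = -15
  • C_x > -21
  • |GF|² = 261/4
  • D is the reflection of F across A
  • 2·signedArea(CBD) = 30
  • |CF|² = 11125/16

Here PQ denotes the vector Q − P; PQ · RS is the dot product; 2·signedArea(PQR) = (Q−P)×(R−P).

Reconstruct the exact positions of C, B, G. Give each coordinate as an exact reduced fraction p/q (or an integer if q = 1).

B = (9/4, 3/2)
C = (-81/4, 5/2)
G = (-3/2, 3)

1. G_x = -3/2  [line -2·x + -15·y + 42 = 0 ∩ |GF|² = 261/4]
2. G_y = 3  [line -2·x + -15·y + 42 = 0 ∩ |GF|² = 261/4]
   → G = (-3/2, 3)
3. B_x = 9/4  [line -1·x + 15/2·y + -9 = 0 ∩ |BA|² = 2029/16]
4. B_y = 3/2  [line -1·x + 15/2·y + -9 = 0 ∩ |BA|² = 2029/16]
   → B = (9/4, 3/2)
5. C_x = -81/4  [2·signedArea(CBD) = 30 ∩ 2·signedArea(CGD) = 30]
6. C_y = 5/2  [2·signedArea(CBD) = 30 ∩ 2·signedArea(CGD) = 30]
   → C = (-81/4, 5/2)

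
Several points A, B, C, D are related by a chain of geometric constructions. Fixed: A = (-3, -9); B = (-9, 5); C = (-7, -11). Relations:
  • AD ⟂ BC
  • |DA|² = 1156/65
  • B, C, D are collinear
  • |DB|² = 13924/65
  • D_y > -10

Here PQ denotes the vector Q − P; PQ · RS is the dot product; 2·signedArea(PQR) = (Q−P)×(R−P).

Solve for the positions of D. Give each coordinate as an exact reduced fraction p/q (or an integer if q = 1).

1. D_x = -467/65  [B, C, D are collinear ∩ AD ⟂ BC]
2. D_y = -619/65  [B, C, D are collinear ∩ AD ⟂ BC]
   → D = (-467/65, -619/65)

D = (-467/65, -619/65)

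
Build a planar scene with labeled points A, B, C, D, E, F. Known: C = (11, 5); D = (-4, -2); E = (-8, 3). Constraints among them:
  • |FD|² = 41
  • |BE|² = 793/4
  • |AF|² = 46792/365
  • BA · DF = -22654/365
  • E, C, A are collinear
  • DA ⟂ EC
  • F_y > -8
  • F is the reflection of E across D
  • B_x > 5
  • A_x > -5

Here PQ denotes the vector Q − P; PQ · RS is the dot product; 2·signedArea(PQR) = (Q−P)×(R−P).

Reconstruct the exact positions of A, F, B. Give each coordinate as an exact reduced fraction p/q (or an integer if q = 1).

1. A_x = -1666/365  [E, C, A are collinear ∩ DA ⟂ EC]
2. A_y = 1227/365  [E, C, A are collinear ∩ DA ⟂ EC]
   → A = (-1666/365, 1227/365)
3. F_x = 0  [F is the reflection of E across D]
4. F_y = -7  [F is the reflection of E across D]
   → F = (0, -7)
5. B_x = 11/2  [line -4·x + 5·y + 27 = 0 ∩ |BE|² = 793/4]
6. B_y = -1  [line -4·x + 5·y + 27 = 0 ∩ |BE|² = 793/4]
   → B = (11/2, -1)

A = (-1666/365, 1227/365)
B = (11/2, -1)
F = (0, -7)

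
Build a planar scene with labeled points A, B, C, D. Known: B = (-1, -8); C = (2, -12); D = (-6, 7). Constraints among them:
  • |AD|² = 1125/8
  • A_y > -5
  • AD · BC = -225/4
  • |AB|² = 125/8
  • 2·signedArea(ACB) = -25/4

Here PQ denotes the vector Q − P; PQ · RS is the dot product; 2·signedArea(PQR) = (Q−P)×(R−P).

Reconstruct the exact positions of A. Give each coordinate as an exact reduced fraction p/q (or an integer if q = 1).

1. A_x = -9/4  [AD · BC = -225/4 ∩ 2·signedArea(ACB) = -25/4]
2. A_y = -17/4  [AD · BC = -225/4 ∩ 2·signedArea(ACB) = -25/4]
   → A = (-9/4, -17/4)

A = (-9/4, -17/4)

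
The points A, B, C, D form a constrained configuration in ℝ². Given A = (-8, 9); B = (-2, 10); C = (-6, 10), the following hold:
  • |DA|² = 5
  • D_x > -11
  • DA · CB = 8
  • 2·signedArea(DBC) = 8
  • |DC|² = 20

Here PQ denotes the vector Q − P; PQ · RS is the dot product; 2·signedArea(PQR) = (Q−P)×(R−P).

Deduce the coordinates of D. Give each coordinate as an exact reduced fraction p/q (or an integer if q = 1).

1. D_x = -10  [2·signedArea(DBC) = 8 ∩ DA · CB = 8]
2. D_y = 8  [2·signedArea(DBC) = 8 ∩ DA · CB = 8]
   → D = (-10, 8)

D = (-10, 8)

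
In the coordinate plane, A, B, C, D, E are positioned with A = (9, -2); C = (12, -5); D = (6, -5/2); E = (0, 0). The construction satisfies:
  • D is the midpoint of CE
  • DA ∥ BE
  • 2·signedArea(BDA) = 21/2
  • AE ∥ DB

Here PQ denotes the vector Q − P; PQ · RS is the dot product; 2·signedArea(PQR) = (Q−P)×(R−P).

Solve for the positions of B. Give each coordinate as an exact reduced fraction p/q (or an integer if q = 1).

B = (-3, -1/2)

1. B_x = -3  [DA ∥ BE ∩ AE ∥ DB]
2. B_y = -1/2  [DA ∥ BE ∩ AE ∥ DB]
   → B = (-3, -1/2)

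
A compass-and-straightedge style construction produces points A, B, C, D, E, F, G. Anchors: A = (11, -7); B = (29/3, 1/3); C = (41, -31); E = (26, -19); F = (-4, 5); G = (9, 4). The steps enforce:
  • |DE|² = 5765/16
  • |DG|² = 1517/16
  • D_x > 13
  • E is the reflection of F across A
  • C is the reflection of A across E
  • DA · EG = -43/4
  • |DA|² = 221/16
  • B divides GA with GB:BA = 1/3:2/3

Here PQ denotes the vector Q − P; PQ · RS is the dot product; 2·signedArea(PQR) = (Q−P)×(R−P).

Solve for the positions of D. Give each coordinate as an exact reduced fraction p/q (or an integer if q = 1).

D = (55/4, -9/2)

1. D_x = 55/4  [line 17·x + -23·y + -1349/4 = 0 ∩ |DA|² = 221/16]
2. D_y = -9/2  [line 17·x + -23·y + -1349/4 = 0 ∩ |DA|² = 221/16]
   → D = (55/4, -9/2)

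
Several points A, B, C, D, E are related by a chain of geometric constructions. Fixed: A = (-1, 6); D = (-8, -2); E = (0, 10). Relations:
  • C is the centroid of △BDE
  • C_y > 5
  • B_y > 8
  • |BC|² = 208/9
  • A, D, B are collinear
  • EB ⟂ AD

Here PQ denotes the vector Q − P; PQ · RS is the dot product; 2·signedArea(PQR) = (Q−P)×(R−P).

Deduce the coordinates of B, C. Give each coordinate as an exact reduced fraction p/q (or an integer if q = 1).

1. B_x = 160/113  [A, D, B are collinear ∩ EB ⟂ AD]
2. B_y = 990/113  [A, D, B are collinear ∩ EB ⟂ AD]
   → B = (160/113, 990/113)
3. C_x = -248/113  [C is the centroid of △BDE]
4. C_y = 1894/339  [C is the centroid of △BDE]
   → C = (-248/113, 1894/339)

B = (160/113, 990/113)
C = (-248/113, 1894/339)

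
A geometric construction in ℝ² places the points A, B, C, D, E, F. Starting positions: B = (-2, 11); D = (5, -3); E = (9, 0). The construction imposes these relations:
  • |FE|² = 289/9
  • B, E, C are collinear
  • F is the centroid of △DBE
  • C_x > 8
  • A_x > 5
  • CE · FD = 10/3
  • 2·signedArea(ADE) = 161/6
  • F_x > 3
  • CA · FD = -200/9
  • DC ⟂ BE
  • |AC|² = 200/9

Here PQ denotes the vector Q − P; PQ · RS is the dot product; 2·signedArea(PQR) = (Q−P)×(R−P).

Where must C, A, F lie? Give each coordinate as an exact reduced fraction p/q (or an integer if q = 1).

A = (31/6, 23/6)
C = (17/2, 1/2)
F = (4, 8/3)

1. C_x = 17/2  [B, E, C are collinear ∩ DC ⟂ BE]
2. C_y = 1/2  [B, E, C are collinear ∩ DC ⟂ BE]
   → C = (17/2, 1/2)
3. F_x = 4  [F is the centroid of △DBE]
4. F_y = 8/3  [F is the centroid of △DBE]
   → F = (4, 8/3)
5. A_x = 31/6  [2·signedArea(ADE) = 161/6 ∩ CA · FD = -200/9]
6. A_y = 23/6  [2·signedArea(ADE) = 161/6 ∩ CA · FD = -200/9]
   → A = (31/6, 23/6)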